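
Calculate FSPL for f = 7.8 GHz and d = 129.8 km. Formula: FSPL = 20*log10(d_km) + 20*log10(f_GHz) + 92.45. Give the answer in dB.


20*log10(129.8) = 42.27
20*log10(7.8) = 17.84
FSPL = 152.6 dB

152.6 dB


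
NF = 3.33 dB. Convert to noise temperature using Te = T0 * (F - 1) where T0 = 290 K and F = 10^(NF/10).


NF_lin = 10^(3.33/10) = 2.152782
Te = 290 * (2.152782 - 1) = 334.3 K

334.3 K


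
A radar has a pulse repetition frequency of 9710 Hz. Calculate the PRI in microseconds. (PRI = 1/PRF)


PRI = 1/9710 = 0.0001029866 s = 103.0 us

103.0 us


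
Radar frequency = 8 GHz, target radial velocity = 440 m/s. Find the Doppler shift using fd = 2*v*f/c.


fd = 2 * 440 * 8000000000.0 / 3e8 = 23466.7 Hz

23466.7 Hz


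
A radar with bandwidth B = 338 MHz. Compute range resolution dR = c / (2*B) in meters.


dR = 3e8 / (2 * 338000000.0) = 0.44 m

0.44 m


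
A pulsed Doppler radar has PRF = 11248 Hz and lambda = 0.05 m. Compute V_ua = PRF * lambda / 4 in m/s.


V_ua = 11248 * 0.05 / 4 = 140.6 m/s

140.6 m/s


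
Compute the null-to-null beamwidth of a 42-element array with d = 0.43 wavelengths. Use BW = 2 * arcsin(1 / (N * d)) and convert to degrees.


1/(N*d) = 1/(42*0.43) = 0.055371
BW = 2*arcsin(0.055371) = 6.3 degrees

6.3 degrees


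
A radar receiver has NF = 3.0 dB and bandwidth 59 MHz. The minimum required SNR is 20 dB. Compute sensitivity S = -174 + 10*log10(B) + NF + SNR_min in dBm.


10*log10(59000000.0) = 77.71
S = -174 + 77.71 + 3.0 + 20 = -73.3 dBm

-73.3 dBm


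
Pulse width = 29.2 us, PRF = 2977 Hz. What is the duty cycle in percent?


DC = 29.2e-6 * 2977 * 100 = 8.69%

8.69%


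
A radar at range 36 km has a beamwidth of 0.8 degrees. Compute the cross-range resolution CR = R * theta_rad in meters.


BW_rad = 0.013962634
CR = 36000 * 0.013962634 = 502.7 m

502.7 m


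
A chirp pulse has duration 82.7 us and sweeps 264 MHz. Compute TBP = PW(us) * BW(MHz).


TBP = 82.7 * 264 = 21832.8

21832.8


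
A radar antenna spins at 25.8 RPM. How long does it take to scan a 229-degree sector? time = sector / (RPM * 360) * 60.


t = 229 / (25.8 * 360) * 60 = 1.48 s

1.48 s


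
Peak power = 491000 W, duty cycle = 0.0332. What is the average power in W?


P_avg = 491000 * 0.0332 = 16301.2 W

16301.2 W


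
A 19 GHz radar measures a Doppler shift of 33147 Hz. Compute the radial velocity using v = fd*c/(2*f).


v = 33147 * 3e8 / (2 * 19000000000.0) = 261.7 m/s

261.7 m/s


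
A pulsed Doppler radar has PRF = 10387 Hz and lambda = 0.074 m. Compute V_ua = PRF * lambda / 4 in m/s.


V_ua = 10387 * 0.074 / 4 = 192.2 m/s

192.2 m/s


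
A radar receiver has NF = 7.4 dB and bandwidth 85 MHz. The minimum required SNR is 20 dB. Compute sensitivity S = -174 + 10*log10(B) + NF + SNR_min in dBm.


10*log10(85000000.0) = 79.29
S = -174 + 79.29 + 7.4 + 20 = -67.3 dBm

-67.3 dBm


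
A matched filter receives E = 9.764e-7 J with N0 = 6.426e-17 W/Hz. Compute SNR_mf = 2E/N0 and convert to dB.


SNR_lin = 2 * 9.764e-7 / 6.426e-17 = 3.039e10
SNR_dB = 10*log10(3.039e10) = 104.8 dB

104.8 dB


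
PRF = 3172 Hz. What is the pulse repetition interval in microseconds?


PRI = 1/3172 = 0.0003152585 s = 315.3 us

315.3 us


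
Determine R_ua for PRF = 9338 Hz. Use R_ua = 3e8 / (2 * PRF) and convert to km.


R_ua = 3e8 / (2 * 9338) = 16063.4 m = 16.1 km

16.1 km


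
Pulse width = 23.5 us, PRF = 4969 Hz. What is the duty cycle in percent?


DC = 23.5e-6 * 4969 * 100 = 11.68%

11.68%


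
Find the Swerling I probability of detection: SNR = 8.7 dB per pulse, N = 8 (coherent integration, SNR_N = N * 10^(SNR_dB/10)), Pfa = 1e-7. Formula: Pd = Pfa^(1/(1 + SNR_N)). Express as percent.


SNR_lin = 10^(8.7/10) = 7.4131
SNR_N = 8 * 7.4131 = 59.3048
1/(1 + SNR_N) = 1/60.3048 = 0.0165824
Pd = (1e-7)^0.0165824 = 0.76546
Pd = 76.5%

76.5%


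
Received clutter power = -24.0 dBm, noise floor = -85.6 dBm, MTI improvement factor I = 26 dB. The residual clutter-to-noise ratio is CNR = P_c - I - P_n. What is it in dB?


CNR = -24.0 - 26 - (-85.6) = 35.6 dB

35.6 dB


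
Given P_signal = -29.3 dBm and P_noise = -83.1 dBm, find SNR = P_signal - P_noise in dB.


SNR = -29.3 - (-83.1) = 53.8 dB

53.8 dB


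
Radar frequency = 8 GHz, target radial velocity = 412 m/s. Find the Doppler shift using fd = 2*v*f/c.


fd = 2 * 412 * 8000000000.0 / 3e8 = 21973.3 Hz

21973.3 Hz


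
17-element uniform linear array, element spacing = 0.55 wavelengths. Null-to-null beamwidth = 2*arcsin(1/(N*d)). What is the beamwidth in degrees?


1/(N*d) = 1/(17*0.55) = 0.106952
BW = 2*arcsin(0.106952) = 12.3 degrees

12.3 degrees


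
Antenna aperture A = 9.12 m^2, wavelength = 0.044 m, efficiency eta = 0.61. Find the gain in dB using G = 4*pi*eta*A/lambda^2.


G_linear = 4*pi*0.61*9.12/0.044^2 = 36110.14
G_dB = 10*log10(36110.14) = 45.6 dB

45.6 dB


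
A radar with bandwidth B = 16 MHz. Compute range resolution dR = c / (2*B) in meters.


dR = 3e8 / (2 * 16000000.0) = 9.38 m

9.38 m


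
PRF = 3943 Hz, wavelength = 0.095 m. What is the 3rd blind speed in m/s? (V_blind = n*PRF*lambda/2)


V_blind = 3 * 3943 * 0.095 / 2 = 561.9 m/s

561.9 m/s


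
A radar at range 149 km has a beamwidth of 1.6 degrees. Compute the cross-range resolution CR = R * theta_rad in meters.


BW_rad = 0.027925268
CR = 149000 * 0.027925268 = 4160.9 m

4160.9 m


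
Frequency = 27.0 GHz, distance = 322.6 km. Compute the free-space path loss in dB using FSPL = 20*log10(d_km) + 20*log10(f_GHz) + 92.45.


20*log10(322.6) = 50.17
20*log10(27.0) = 28.63
FSPL = 171.3 dB

171.3 dB


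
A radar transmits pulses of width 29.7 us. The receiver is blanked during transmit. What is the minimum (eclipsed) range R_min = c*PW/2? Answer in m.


R_min = 3e8 * 29.7e-6 / 2 = 4455.0 m

4455.0 m


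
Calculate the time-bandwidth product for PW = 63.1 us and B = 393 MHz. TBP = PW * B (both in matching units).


TBP = 63.1 * 393 = 24798.3

24798.3


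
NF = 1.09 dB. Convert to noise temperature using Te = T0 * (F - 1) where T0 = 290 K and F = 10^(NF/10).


NF_lin = 10^(1.09/10) = 1.285287
Te = 290 * (1.285287 - 1) = 82.7 K

82.7 K


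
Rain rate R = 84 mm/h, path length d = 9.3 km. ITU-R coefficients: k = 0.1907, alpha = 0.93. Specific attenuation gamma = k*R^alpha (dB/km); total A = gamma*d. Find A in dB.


gamma = 0.1907 * 84^0.93 = 11.747094 dB/km
A = 11.747094 * 9.3 = 109.25 dB

109.25 dB


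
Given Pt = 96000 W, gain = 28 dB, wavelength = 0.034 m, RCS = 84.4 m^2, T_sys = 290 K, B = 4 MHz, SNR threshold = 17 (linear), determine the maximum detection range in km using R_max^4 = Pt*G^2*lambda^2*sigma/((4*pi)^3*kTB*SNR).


G_lin = 10^(28/10) = 630.957344
R^4 = 96000 * 630.957344^2 * 0.034^2 * 84.4 / ((4*pi)^3 * 1.38e-23 * 290 * 4000000.0 * 17)
R^4 = 6.90488e18 m^4
R_max = (6.90488e18)^(1/4) = 51261.2 m = 51.3 km

51.3 km


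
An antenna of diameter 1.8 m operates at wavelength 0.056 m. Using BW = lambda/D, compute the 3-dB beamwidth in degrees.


BW_rad = 0.056 / 1.8 = 0.031111
BW_deg = 1.78 degrees

1.78 degrees


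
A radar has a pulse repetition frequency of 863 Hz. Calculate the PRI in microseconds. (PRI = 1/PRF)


PRI = 1/863 = 0.0011587486 s = 1158.7 us

1158.7 us


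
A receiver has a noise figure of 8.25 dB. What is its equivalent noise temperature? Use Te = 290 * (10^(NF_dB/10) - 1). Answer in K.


NF_lin = 10^(8.25/10) = 6.683439
Te = 290 * (6.683439 - 1) = 1648.2 K

1648.2 K


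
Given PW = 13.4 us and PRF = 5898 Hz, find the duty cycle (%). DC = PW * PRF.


DC = 13.4e-6 * 5898 * 100 = 7.9%

7.9%


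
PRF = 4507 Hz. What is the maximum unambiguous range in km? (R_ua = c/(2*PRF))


R_ua = 3e8 / (2 * 4507) = 33281.6 m = 33.3 km

33.3 km


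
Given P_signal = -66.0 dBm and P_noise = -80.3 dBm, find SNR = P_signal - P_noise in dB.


SNR = -66.0 - (-80.3) = 14.3 dB

14.3 dB


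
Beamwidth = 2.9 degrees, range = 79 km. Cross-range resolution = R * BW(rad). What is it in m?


BW_rad = 0.050614548
CR = 79000 * 0.050614548 = 3998.5 m

3998.5 m


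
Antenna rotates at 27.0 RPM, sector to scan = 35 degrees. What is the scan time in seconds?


t = 35 / (27.0 * 360) * 60 = 0.22 s

0.22 s


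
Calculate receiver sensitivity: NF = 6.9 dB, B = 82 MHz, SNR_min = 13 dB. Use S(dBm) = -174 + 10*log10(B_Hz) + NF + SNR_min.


10*log10(82000000.0) = 79.14
S = -174 + 79.14 + 6.9 + 13 = -75.0 dBm

-75.0 dBm


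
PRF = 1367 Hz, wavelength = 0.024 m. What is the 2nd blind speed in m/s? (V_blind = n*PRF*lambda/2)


V_blind = 2 * 1367 * 0.024 / 2 = 32.8 m/s

32.8 m/s


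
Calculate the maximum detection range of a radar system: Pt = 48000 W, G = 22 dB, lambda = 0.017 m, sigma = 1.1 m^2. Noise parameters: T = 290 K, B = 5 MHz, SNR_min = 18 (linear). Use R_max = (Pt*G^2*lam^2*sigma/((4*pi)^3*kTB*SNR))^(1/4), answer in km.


G_lin = 10^(22/10) = 158.489319
R^4 = 48000 * 158.489319^2 * 0.017^2 * 1.1 / ((4*pi)^3 * 1.38e-23 * 290 * 5000000.0 * 18)
R^4 = 5.36269e14 m^4
R_max = (5.36269e14)^(1/4) = 4812.2 m = 4.8 km

4.8 km


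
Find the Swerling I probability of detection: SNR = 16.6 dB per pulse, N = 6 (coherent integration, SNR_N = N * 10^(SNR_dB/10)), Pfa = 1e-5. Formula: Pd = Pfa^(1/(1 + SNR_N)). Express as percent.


SNR_lin = 10^(16.6/10) = 45.70882
SNR_N = 6 * 45.70882 = 274.25292
1/(1 + SNR_N) = 1/275.25292 = 0.003633
Pd = (1e-5)^0.003633 = 0.95904
Pd = 95.9%

95.9%


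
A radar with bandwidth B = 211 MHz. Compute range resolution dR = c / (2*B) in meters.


dR = 3e8 / (2 * 211000000.0) = 0.71 m

0.71 m


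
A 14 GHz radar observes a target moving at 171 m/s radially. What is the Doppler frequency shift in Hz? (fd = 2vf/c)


fd = 2 * 171 * 14000000000.0 / 3e8 = 15960.0 Hz

15960.0 Hz


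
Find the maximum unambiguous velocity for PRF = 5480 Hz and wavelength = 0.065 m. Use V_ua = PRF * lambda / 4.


V_ua = 5480 * 0.065 / 4 = 89.1 m/s

89.1 m/s


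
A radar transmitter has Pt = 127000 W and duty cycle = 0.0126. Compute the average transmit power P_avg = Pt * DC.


P_avg = 127000 * 0.0126 = 1600.2 W

1600.2 W


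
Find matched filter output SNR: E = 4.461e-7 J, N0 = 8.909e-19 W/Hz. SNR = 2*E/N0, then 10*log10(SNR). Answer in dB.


SNR_lin = 2 * 4.461e-7 / 8.909e-19 = 1.001e12
SNR_dB = 10*log10(1.001e12) = 120.0 dB

120.0 dB


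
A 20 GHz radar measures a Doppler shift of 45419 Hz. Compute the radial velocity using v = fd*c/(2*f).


v = 45419 * 3e8 / (2 * 20000000000.0) = 340.6 m/s

340.6 m/s


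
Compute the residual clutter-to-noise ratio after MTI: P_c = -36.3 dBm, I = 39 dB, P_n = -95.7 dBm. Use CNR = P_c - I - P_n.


CNR = -36.3 - 39 - (-95.7) = 20.4 dB

20.4 dB


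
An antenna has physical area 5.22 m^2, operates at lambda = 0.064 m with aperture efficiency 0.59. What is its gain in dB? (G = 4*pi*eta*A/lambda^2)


G_linear = 4*pi*0.59*5.22/0.064^2 = 9448.71
G_dB = 10*log10(9448.71) = 39.8 dB

39.8 dB


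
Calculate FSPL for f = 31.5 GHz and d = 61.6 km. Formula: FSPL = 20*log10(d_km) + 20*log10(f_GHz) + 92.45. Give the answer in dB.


20*log10(61.6) = 35.79
20*log10(31.5) = 29.97
FSPL = 158.2 dB

158.2 dB


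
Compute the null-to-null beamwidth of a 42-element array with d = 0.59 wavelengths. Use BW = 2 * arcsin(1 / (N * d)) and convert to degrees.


1/(N*d) = 1/(42*0.59) = 0.040355
BW = 2*arcsin(0.040355) = 4.6 degrees

4.6 degrees


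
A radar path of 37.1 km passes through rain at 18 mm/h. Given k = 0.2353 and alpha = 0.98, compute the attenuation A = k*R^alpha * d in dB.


gamma = 0.2353 * 18^0.98 = 3.997505 dB/km
A = 3.997505 * 37.1 = 148.31 dB

148.31 dB


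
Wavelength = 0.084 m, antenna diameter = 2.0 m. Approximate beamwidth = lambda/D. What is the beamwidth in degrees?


BW_rad = 0.084 / 2.0 = 0.042
BW_deg = 2.41 degrees

2.41 degrees


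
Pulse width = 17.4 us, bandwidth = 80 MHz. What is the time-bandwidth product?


TBP = 17.4 * 80 = 1392.0

1392.0


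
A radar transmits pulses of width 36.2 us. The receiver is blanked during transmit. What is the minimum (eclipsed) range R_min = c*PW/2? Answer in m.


R_min = 3e8 * 36.2e-6 / 2 = 5430.0 m

5430.0 m


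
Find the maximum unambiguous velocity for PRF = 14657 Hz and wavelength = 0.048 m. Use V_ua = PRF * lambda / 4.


V_ua = 14657 * 0.048 / 4 = 175.9 m/s

175.9 m/s


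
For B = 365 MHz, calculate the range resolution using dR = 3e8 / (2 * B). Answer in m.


dR = 3e8 / (2 * 365000000.0) = 0.41 m

0.41 m


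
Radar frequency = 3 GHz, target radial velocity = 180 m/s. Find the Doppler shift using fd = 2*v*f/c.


fd = 2 * 180 * 3000000000.0 / 3e8 = 3600.0 Hz

3600.0 Hz


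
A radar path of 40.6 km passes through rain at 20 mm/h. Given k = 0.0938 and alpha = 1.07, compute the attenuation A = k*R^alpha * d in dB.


gamma = 0.0938 * 20^1.07 = 2.313689 dB/km
A = 2.313689 * 40.6 = 93.94 dB

93.94 dB


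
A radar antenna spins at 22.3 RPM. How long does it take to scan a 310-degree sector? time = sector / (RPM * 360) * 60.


t = 310 / (22.3 * 360) * 60 = 2.32 s

2.32 s


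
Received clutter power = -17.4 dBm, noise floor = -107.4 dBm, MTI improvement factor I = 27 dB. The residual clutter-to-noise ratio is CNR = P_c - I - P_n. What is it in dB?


CNR = -17.4 - 27 - (-107.4) = 63.0 dB

63.0 dB


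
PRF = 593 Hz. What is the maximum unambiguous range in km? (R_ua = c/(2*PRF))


R_ua = 3e8 / (2 * 593) = 252951.1 m = 253.0 km

253.0 km


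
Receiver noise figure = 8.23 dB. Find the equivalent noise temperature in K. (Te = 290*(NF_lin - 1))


NF_lin = 10^(8.23/10) = 6.652732
Te = 290 * (6.652732 - 1) = 1639.3 K

1639.3 K


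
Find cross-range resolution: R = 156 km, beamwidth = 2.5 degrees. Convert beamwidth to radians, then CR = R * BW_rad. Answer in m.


BW_rad = 0.043633231
CR = 156000 * 0.043633231 = 6806.8 m

6806.8 m


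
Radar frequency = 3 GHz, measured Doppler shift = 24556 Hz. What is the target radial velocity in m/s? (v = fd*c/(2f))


v = 24556 * 3e8 / (2 * 3000000000.0) = 1227.8 m/s

1227.8 m/s


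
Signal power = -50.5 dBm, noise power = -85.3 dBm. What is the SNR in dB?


SNR = -50.5 - (-85.3) = 34.8 dB

34.8 dB


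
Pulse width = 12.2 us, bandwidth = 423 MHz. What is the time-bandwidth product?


TBP = 12.2 * 423 = 5160.6

5160.6


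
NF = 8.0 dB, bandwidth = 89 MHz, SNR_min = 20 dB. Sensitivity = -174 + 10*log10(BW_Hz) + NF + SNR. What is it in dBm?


10*log10(89000000.0) = 79.49
S = -174 + 79.49 + 8.0 + 20 = -66.5 dBm

-66.5 dBm


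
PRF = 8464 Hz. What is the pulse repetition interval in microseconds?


PRI = 1/8464 = 0.0001181474 s = 118.1 us

118.1 us


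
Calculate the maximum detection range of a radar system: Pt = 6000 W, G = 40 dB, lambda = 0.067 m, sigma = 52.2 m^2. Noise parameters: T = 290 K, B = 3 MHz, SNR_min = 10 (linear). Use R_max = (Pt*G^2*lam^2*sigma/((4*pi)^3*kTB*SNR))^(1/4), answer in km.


G_lin = 10^(40/10) = 10000.0
R^4 = 6000 * 10000.0^2 * 0.067^2 * 52.2 / ((4*pi)^3 * 1.38e-23 * 290 * 3000000.0 * 10)
R^4 = 5.90124e20 m^4
R_max = (5.90124e20)^(1/4) = 155860.4 m = 155.9 km

155.9 km


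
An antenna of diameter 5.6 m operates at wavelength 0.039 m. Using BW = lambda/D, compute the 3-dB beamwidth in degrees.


BW_rad = 0.039 / 5.6 = 0.006964
BW_deg = 0.4 degrees

0.4 degrees


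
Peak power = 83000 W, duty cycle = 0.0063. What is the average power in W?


P_avg = 83000 * 0.0063 = 522.9 W

522.9 W


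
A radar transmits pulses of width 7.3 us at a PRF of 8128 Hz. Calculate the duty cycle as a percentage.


DC = 7.3e-6 * 8128 * 100 = 5.93%

5.93%


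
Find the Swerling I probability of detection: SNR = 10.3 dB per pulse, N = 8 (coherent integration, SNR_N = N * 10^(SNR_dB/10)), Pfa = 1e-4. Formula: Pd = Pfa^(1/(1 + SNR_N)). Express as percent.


SNR_lin = 10^(10.3/10) = 10.71519
SNR_N = 8 * 10.71519 = 85.72152
1/(1 + SNR_N) = 1/86.72152 = 0.0115312
Pd = (1e-4)^0.0115312 = 0.89924
Pd = 89.9%

89.9%


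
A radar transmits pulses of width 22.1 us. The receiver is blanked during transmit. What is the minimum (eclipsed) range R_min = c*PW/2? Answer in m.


R_min = 3e8 * 22.1e-6 / 2 = 3315.0 m

3315.0 m


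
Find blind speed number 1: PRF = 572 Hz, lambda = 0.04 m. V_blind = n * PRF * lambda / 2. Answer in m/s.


V_blind = 1 * 572 * 0.04 / 2 = 11.4 m/s

11.4 m/s


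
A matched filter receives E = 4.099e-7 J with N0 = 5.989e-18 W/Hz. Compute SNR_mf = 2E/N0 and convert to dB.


SNR_lin = 2 * 4.099e-7 / 5.989e-18 = 1.369e11
SNR_dB = 10*log10(1.369e11) = 111.4 dB

111.4 dB


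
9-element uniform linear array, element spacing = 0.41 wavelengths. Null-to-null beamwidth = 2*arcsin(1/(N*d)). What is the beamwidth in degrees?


1/(N*d) = 1/(9*0.41) = 0.271003
BW = 2*arcsin(0.271003) = 31.4 degrees

31.4 degrees


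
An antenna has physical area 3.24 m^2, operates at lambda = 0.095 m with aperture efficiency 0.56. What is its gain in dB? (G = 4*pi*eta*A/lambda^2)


G_linear = 4*pi*0.56*3.24/0.095^2 = 2526.36
G_dB = 10*log10(2526.36) = 34.0 dB

34.0 dB


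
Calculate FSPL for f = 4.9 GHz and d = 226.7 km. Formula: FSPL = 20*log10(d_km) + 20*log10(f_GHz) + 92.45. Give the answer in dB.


20*log10(226.7) = 47.11
20*log10(4.9) = 13.8
FSPL = 153.4 dB

153.4 dB


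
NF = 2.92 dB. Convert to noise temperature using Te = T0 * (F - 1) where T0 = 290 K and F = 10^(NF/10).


NF_lin = 10^(2.92/10) = 1.958845
Te = 290 * (1.958845 - 1) = 278.1 K

278.1 K


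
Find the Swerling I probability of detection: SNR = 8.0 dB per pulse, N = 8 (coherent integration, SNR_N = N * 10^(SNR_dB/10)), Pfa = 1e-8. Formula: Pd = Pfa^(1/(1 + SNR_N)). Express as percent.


SNR_lin = 10^(8.0/10) = 6.30957
SNR_N = 8 * 6.30957 = 50.47656
1/(1 + SNR_N) = 1/51.47656 = 0.0194263
Pd = (1e-8)^0.0194263 = 0.69918
Pd = 69.9%

69.9%


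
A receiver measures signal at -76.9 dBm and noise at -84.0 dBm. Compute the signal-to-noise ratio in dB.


SNR = -76.9 - (-84.0) = 7.1 dB

7.1 dB


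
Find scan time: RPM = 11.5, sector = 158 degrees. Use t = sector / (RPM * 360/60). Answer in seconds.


t = 158 / (11.5 * 360) * 60 = 2.29 s

2.29 s


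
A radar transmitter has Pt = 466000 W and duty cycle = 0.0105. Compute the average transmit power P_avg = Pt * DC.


P_avg = 466000 * 0.0105 = 4893.0 W

4893.0 W


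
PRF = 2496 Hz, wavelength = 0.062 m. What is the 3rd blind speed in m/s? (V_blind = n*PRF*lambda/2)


V_blind = 3 * 2496 * 0.062 / 2 = 232.1 m/s

232.1 m/s


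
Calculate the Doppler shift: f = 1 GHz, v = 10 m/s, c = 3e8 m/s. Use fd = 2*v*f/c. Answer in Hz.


fd = 2 * 10 * 1000000000.0 / 3e8 = 66.7 Hz

66.7 Hz


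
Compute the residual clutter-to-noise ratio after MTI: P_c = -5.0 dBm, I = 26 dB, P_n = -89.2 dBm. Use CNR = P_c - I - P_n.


CNR = -5.0 - 26 - (-89.2) = 58.2 dB

58.2 dB


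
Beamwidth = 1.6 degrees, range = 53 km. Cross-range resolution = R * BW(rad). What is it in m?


BW_rad = 0.027925268
CR = 53000 * 0.027925268 = 1480.0 m

1480.0 m


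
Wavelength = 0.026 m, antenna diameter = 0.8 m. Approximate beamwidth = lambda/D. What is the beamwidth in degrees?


BW_rad = 0.026 / 0.8 = 0.0325
BW_deg = 1.86 degrees

1.86 degrees


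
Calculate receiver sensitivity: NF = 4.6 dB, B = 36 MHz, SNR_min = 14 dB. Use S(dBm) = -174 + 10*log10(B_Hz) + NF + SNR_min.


10*log10(36000000.0) = 75.56
S = -174 + 75.56 + 4.6 + 14 = -79.8 dBm

-79.8 dBm


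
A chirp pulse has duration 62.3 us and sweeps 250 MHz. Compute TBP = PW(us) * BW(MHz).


TBP = 62.3 * 250 = 15575.0

15575.0


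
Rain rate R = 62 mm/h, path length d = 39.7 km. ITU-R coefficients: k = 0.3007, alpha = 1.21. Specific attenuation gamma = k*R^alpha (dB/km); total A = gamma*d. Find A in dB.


gamma = 0.3007 * 62^1.21 = 44.353446 dB/km
A = 44.353446 * 39.7 = 1760.83 dB

1760.83 dB


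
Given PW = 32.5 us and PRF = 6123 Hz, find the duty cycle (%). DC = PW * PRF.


DC = 32.5e-6 * 6123 * 100 = 19.9%

19.9%


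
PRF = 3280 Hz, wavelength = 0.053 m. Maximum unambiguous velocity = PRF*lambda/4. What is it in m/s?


V_ua = 3280 * 0.053 / 4 = 43.5 m/s

43.5 m/s


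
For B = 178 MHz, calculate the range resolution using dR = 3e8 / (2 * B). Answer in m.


dR = 3e8 / (2 * 178000000.0) = 0.84 m

0.84 m


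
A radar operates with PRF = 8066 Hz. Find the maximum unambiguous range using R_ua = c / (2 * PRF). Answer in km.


R_ua = 3e8 / (2 * 8066) = 18596.6 m = 18.6 km

18.6 km


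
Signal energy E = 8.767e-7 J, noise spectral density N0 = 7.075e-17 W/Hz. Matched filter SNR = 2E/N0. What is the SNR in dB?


SNR_lin = 2 * 8.767e-7 / 7.075e-17 = 2.478e10
SNR_dB = 10*log10(2.478e10) = 103.9 dB

103.9 dB


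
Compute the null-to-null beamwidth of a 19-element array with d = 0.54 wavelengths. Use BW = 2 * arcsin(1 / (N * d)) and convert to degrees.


1/(N*d) = 1/(19*0.54) = 0.097466
BW = 2*arcsin(0.097466) = 11.2 degrees

11.2 degrees


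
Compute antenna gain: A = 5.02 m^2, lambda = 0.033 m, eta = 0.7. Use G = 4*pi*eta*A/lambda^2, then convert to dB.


G_linear = 4*pi*0.7*5.02/0.033^2 = 40549.34
G_dB = 10*log10(40549.34) = 46.1 dB

46.1 dB


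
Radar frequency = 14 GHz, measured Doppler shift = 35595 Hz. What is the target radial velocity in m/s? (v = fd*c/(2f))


v = 35595 * 3e8 / (2 * 14000000000.0) = 381.4 m/s

381.4 m/s


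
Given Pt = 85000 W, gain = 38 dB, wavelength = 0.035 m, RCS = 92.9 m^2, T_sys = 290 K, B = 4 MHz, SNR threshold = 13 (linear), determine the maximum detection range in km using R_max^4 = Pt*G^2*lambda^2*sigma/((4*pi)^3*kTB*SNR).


G_lin = 10^(38/10) = 6309.573445
R^4 = 85000 * 6309.573445^2 * 0.035^2 * 92.9 / ((4*pi)^3 * 1.38e-23 * 290 * 4000000.0 * 13)
R^4 = 9.32525e20 m^4
R_max = (9.32525e20)^(1/4) = 174749.2 m = 174.7 km

174.7 km


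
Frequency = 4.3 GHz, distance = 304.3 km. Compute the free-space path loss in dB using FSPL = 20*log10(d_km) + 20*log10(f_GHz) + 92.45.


20*log10(304.3) = 49.67
20*log10(4.3) = 12.67
FSPL = 154.8 dB

154.8 dB


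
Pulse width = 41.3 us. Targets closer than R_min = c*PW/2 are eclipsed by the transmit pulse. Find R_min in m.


R_min = 3e8 * 41.3e-6 / 2 = 6195.0 m

6195.0 m


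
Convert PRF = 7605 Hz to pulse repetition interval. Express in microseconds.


PRI = 1/7605 = 0.0001314924 s = 131.5 us

131.5 us


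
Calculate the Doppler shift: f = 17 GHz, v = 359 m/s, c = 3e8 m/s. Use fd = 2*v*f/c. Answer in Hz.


fd = 2 * 359 * 17000000000.0 / 3e8 = 40686.7 Hz

40686.7 Hz


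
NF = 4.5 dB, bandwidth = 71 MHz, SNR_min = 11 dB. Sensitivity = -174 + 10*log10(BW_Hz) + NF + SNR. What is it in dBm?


10*log10(71000000.0) = 78.51
S = -174 + 78.51 + 4.5 + 11 = -80.0 dBm

-80.0 dBm


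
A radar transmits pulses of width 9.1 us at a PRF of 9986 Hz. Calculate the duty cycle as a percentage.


DC = 9.1e-6 * 9986 * 100 = 9.09%

9.09%


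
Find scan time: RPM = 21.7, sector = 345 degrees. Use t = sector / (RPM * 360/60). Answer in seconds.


t = 345 / (21.7 * 360) * 60 = 2.65 s

2.65 s


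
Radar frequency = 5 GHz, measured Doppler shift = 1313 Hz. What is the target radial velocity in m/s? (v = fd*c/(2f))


v = 1313 * 3e8 / (2 * 5000000000.0) = 39.4 m/s

39.4 m/s


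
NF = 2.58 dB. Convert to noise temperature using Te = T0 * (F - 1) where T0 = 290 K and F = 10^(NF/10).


NF_lin = 10^(2.58/10) = 1.81134
Te = 290 * (1.81134 - 1) = 235.3 K

235.3 K


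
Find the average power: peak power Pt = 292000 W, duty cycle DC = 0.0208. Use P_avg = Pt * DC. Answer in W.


P_avg = 292000 * 0.0208 = 6073.6 W

6073.6 W


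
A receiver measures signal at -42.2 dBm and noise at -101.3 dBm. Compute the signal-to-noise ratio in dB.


SNR = -42.2 - (-101.3) = 59.1 dB

59.1 dB


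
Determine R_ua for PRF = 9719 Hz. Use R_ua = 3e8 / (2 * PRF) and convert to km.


R_ua = 3e8 / (2 * 9719) = 15433.7 m = 15.4 km

15.4 km


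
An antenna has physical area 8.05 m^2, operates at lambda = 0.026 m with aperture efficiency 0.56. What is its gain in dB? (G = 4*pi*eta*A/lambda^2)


G_linear = 4*pi*0.56*8.05/0.026^2 = 83800.59
G_dB = 10*log10(83800.59) = 49.2 dB

49.2 dB


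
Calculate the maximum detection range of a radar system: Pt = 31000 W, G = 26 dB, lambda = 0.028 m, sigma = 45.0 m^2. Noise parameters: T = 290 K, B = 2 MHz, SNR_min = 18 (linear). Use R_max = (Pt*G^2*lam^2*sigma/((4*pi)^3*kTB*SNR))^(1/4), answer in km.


G_lin = 10^(26/10) = 398.107171
R^4 = 31000 * 398.107171^2 * 0.028^2 * 45.0 / ((4*pi)^3 * 1.38e-23 * 290 * 2000000.0 * 18)
R^4 = 6.06291e17 m^4
R_max = (6.06291e17)^(1/4) = 27904.2 m = 27.9 km

27.9 km


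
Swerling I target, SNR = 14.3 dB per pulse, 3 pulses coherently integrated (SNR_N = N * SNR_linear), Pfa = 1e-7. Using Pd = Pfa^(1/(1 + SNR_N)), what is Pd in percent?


SNR_lin = 10^(14.3/10) = 26.91535
SNR_N = 3 * 26.91535 = 80.74605
1/(1 + SNR_N) = 1/81.74605 = 0.012233
Pd = (1e-7)^0.012233 = 0.82105
Pd = 82.1%

82.1%


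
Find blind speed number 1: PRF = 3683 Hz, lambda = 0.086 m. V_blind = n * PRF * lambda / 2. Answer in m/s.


V_blind = 1 * 3683 * 0.086 / 2 = 158.4 m/s

158.4 m/s


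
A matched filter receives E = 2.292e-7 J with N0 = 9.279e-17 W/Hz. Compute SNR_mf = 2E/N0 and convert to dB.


SNR_lin = 2 * 2.292e-7 / 9.279e-17 = 4.94e9
SNR_dB = 10*log10(4.94e9) = 96.9 dB

96.9 dB


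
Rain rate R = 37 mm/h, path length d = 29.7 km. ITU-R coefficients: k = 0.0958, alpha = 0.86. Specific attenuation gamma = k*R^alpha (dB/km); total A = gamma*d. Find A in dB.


gamma = 0.0958 * 37^0.86 = 2.138056 dB/km
A = 2.138056 * 29.7 = 63.5 dB

63.5 dB


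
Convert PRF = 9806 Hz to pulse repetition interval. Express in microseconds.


PRI = 1/9806 = 0.0001019784 s = 102.0 us

102.0 us


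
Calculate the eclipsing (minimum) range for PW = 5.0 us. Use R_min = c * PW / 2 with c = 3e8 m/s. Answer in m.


R_min = 3e8 * 5.0e-6 / 2 = 750.0 m

750.0 m


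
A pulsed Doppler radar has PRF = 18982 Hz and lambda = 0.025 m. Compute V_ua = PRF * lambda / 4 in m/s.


V_ua = 18982 * 0.025 / 4 = 118.6 m/s

118.6 m/s


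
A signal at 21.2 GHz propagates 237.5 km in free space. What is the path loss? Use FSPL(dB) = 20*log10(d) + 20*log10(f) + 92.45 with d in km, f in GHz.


20*log10(237.5) = 47.51
20*log10(21.2) = 26.53
FSPL = 166.5 dB

166.5 dB


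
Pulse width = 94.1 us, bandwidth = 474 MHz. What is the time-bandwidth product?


TBP = 94.1 * 474 = 44603.4

44603.4


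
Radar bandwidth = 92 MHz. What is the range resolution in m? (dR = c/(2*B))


dR = 3e8 / (2 * 92000000.0) = 1.63 m

1.63 m


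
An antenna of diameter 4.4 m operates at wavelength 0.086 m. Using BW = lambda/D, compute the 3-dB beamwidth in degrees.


BW_rad = 0.086 / 4.4 = 0.019545
BW_deg = 1.12 degrees

1.12 degrees


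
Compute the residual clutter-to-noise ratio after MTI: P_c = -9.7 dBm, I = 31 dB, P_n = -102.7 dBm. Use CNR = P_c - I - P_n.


CNR = -9.7 - 31 - (-102.7) = 62.0 dB

62.0 dB


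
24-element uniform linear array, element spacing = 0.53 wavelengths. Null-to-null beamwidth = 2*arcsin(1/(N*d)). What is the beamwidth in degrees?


1/(N*d) = 1/(24*0.53) = 0.078616
BW = 2*arcsin(0.078616) = 9.0 degrees

9.0 degrees


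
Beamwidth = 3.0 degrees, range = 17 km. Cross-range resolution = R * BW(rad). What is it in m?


BW_rad = 0.052359878
CR = 17000 * 0.052359878 = 890.1 m

890.1 m


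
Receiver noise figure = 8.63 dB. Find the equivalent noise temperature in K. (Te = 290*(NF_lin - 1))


NF_lin = 10^(8.63/10) = 7.294575
Te = 290 * (7.294575 - 1) = 1825.4 K

1825.4 K


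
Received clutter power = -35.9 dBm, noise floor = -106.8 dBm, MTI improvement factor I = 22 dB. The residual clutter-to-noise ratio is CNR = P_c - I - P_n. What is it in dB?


CNR = -35.9 - 22 - (-106.8) = 48.9 dB

48.9 dB


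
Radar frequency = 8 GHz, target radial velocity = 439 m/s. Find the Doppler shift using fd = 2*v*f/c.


fd = 2 * 439 * 8000000000.0 / 3e8 = 23413.3 Hz

23413.3 Hz


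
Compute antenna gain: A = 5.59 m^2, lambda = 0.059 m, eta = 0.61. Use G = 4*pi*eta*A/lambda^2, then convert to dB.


G_linear = 4*pi*0.61*5.59/0.059^2 = 12309.7
G_dB = 10*log10(12309.7) = 40.9 dB

40.9 dB


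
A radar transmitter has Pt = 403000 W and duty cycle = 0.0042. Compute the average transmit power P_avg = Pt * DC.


P_avg = 403000 * 0.0042 = 1692.6 W

1692.6 W


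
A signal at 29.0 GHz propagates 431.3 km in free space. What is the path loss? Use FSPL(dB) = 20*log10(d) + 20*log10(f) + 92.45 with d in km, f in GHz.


20*log10(431.3) = 52.7
20*log10(29.0) = 29.25
FSPL = 174.4 dB

174.4 dB


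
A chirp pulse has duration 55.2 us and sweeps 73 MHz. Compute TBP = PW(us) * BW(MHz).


TBP = 55.2 * 73 = 4029.6

4029.6


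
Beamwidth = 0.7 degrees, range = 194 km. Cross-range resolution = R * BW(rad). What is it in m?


BW_rad = 0.012217305
CR = 194000 * 0.012217305 = 2370.2 m

2370.2 m


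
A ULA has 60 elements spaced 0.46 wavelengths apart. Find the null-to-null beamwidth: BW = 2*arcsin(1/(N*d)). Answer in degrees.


1/(N*d) = 1/(60*0.46) = 0.036232
BW = 2*arcsin(0.036232) = 4.2 degrees

4.2 degrees


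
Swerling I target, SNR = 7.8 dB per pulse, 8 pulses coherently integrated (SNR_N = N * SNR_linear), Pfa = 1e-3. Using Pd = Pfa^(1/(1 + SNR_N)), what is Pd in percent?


SNR_lin = 10^(7.8/10) = 6.0256
SNR_N = 8 * 6.0256 = 48.2048
1/(1 + SNR_N) = 1/49.2048 = 0.0203232
Pd = (1e-3)^0.0203232 = 0.86902
Pd = 86.9%

86.9%


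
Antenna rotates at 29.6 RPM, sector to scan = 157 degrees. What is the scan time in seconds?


t = 157 / (29.6 * 360) * 60 = 0.88 s

0.88 s


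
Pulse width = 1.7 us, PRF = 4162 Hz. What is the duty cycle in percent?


DC = 1.7e-6 * 4162 * 100 = 0.71%

0.71%


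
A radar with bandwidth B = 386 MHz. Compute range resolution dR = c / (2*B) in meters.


dR = 3e8 / (2 * 386000000.0) = 0.39 m

0.39 m


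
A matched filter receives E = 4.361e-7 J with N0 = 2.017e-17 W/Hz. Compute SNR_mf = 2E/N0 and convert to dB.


SNR_lin = 2 * 4.361e-7 / 2.017e-17 = 4.324e10
SNR_dB = 10*log10(4.324e10) = 106.4 dB

106.4 dB


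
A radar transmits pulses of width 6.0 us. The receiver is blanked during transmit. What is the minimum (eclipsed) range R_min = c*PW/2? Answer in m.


R_min = 3e8 * 6.0e-6 / 2 = 900.0 m

900.0 m


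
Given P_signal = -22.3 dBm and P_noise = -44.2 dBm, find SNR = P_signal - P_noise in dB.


SNR = -22.3 - (-44.2) = 21.9 dB

21.9 dB


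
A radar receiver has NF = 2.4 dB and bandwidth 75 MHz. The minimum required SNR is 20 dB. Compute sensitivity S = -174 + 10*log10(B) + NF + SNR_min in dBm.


10*log10(75000000.0) = 78.75
S = -174 + 78.75 + 2.4 + 20 = -72.8 dBm

-72.8 dBm


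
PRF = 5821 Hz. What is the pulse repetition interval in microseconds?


PRI = 1/5821 = 0.0001717918 s = 171.8 us

171.8 us


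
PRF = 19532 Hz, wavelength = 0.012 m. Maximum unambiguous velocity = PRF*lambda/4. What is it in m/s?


V_ua = 19532 * 0.012 / 4 = 58.6 m/s

58.6 m/s


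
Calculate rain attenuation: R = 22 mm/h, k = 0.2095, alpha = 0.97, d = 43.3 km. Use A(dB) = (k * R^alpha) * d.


gamma = 0.2095 * 22^0.97 = 4.20082 dB/km
A = 4.20082 * 43.3 = 181.9 dB

181.9 dB


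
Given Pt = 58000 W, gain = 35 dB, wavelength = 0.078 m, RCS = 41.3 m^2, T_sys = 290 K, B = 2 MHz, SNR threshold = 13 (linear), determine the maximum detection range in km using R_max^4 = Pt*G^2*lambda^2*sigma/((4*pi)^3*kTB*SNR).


G_lin = 10^(35/10) = 3162.27766
R^4 = 58000 * 3162.27766^2 * 0.078^2 * 41.3 / ((4*pi)^3 * 1.38e-23 * 290 * 2000000.0 * 13)
R^4 = 7.05809e20 m^4
R_max = (7.05809e20)^(1/4) = 162994.1 m = 163.0 km

163.0 km


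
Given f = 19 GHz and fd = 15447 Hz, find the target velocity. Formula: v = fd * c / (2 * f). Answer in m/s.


v = 15447 * 3e8 / (2 * 19000000000.0) = 122.0 m/s

122.0 m/s


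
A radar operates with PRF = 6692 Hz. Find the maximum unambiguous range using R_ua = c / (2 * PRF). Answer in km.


R_ua = 3e8 / (2 * 6692) = 22414.8 m = 22.4 km

22.4 km


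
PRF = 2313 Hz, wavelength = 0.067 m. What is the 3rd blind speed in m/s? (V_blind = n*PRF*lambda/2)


V_blind = 3 * 2313 * 0.067 / 2 = 232.5 m/s

232.5 m/s


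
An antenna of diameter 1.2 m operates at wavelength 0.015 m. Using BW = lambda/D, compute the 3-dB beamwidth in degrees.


BW_rad = 0.015 / 1.2 = 0.0125
BW_deg = 0.72 degrees

0.72 degrees


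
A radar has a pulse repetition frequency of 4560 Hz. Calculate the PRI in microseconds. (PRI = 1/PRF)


PRI = 1/4560 = 0.0002192982 s = 219.3 us

219.3 us


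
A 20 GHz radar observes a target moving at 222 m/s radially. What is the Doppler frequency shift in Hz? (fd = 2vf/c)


fd = 2 * 222 * 20000000000.0 / 3e8 = 29600.0 Hz

29600.0 Hz


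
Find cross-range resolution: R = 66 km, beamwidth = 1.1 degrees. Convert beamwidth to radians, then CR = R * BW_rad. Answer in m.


BW_rad = 0.019198622
CR = 66000 * 0.019198622 = 1267.1 m

1267.1 m


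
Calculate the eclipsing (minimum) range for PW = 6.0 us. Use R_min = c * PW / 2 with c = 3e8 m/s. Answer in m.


R_min = 3e8 * 6.0e-6 / 2 = 900.0 m

900.0 m


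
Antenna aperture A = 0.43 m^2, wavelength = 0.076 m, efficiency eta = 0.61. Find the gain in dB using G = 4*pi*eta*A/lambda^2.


G_linear = 4*pi*0.61*0.43/0.076^2 = 570.66
G_dB = 10*log10(570.66) = 27.6 dB

27.6 dB


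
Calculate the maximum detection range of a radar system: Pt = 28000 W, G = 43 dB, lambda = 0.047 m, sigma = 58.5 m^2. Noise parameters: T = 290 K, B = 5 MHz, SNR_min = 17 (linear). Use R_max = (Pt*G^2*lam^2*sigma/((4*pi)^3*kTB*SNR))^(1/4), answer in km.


G_lin = 10^(43/10) = 19952.62315
R^4 = 28000 * 19952.62315^2 * 0.047^2 * 58.5 / ((4*pi)^3 * 1.38e-23 * 290 * 5000000.0 * 17)
R^4 = 2.13395e21 m^4
R_max = (2.13395e21)^(1/4) = 214929.5 m = 214.9 km

214.9 km


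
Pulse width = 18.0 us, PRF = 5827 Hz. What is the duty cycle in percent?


DC = 18.0e-6 * 5827 * 100 = 10.49%

10.49%


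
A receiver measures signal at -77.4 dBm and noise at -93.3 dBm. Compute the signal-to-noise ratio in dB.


SNR = -77.4 - (-93.3) = 15.9 dB

15.9 dB


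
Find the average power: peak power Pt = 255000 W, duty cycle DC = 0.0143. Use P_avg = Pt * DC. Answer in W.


P_avg = 255000 * 0.0143 = 3646.5 W

3646.5 W


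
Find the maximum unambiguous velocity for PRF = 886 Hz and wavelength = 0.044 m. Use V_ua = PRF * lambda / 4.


V_ua = 886 * 0.044 / 4 = 9.7 m/s

9.7 m/s


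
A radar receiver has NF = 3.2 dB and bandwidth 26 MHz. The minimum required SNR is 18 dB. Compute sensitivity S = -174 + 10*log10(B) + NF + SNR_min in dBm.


10*log10(26000000.0) = 74.15
S = -174 + 74.15 + 3.2 + 18 = -78.7 dBm

-78.7 dBm


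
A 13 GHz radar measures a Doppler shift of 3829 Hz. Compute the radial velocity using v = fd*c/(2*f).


v = 3829 * 3e8 / (2 * 13000000000.0) = 44.2 m/s

44.2 m/s


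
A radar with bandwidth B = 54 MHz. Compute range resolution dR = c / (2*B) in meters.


dR = 3e8 / (2 * 54000000.0) = 2.78 m

2.78 m


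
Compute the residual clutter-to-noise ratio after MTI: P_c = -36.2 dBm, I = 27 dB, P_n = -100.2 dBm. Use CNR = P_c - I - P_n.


CNR = -36.2 - 27 - (-100.2) = 37.0 dB

37.0 dB


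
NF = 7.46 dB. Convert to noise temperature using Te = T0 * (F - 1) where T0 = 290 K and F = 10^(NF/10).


NF_lin = 10^(7.46/10) = 5.571857
Te = 290 * (5.571857 - 1) = 1325.8 K

1325.8 K


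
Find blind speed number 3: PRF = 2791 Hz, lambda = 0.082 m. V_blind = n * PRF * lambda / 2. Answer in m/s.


V_blind = 3 * 2791 * 0.082 / 2 = 343.3 m/s

343.3 m/s


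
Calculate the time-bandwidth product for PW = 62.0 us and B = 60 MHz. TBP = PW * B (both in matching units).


TBP = 62.0 * 60 = 3720.0

3720.0


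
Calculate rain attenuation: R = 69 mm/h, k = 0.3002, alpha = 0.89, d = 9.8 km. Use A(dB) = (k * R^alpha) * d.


gamma = 0.3002 * 69^0.89 = 13.001288 dB/km
A = 13.001288 * 9.8 = 127.41 dB

127.41 dB


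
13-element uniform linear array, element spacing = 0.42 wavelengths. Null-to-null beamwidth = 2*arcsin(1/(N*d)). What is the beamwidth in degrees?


1/(N*d) = 1/(13*0.42) = 0.18315
BW = 2*arcsin(0.18315) = 21.1 degrees

21.1 degrees


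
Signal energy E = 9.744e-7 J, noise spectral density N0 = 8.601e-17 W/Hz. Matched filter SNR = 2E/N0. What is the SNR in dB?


SNR_lin = 2 * 9.744e-7 / 8.601e-17 = 2.266e10
SNR_dB = 10*log10(2.266e10) = 103.6 dB

103.6 dB


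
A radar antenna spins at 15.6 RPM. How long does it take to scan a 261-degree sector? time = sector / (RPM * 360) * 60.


t = 261 / (15.6 * 360) * 60 = 2.79 s

2.79 s


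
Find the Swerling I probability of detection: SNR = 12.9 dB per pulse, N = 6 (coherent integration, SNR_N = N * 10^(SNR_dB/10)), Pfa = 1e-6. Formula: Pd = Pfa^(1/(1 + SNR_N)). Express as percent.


SNR_lin = 10^(12.9/10) = 19.49845
SNR_N = 6 * 19.49845 = 116.9907
1/(1 + SNR_N) = 1/117.9907 = 0.0084752
Pd = (1e-6)^0.0084752 = 0.88951
Pd = 89.0%

89.0%


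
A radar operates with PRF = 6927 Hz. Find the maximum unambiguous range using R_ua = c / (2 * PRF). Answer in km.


R_ua = 3e8 / (2 * 6927) = 21654.4 m = 21.7 km

21.7 km


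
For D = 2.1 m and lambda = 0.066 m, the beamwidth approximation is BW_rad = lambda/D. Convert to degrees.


BW_rad = 0.066 / 2.1 = 0.031429
BW_deg = 1.8 degrees

1.8 degrees


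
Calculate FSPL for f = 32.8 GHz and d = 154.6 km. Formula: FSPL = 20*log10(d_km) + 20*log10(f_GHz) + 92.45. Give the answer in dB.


20*log10(154.6) = 43.78
20*log10(32.8) = 30.32
FSPL = 166.6 dB

166.6 dB


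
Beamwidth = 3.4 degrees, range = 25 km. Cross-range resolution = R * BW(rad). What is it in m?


BW_rad = 0.059341195
CR = 25000 * 0.059341195 = 1483.5 m

1483.5 m


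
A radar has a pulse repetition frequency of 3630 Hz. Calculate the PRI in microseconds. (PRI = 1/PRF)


PRI = 1/3630 = 0.0002754821 s = 275.5 us

275.5 us


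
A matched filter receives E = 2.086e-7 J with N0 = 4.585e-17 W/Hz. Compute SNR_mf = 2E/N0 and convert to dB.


SNR_lin = 2 * 2.086e-7 / 4.585e-17 = 9.099e9
SNR_dB = 10*log10(9.099e9) = 99.6 dB

99.6 dB


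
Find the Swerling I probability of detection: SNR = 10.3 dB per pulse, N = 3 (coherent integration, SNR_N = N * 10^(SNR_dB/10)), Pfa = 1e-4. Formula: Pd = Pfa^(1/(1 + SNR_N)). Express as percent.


SNR_lin = 10^(10.3/10) = 10.71519
SNR_N = 3 * 10.71519 = 32.14557
1/(1 + SNR_N) = 1/33.14557 = 0.0301699
Pd = (1e-4)^0.0301699 = 0.75739
Pd = 75.7%

75.7%


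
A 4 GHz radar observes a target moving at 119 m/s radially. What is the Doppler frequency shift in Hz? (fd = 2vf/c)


fd = 2 * 119 * 4000000000.0 / 3e8 = 3173.3 Hz

3173.3 Hz


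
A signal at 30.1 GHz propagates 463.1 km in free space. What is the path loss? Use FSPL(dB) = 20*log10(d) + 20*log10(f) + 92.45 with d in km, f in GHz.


20*log10(463.1) = 53.31
20*log10(30.1) = 29.57
FSPL = 175.3 dB

175.3 dB


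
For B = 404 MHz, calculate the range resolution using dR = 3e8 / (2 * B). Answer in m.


dR = 3e8 / (2 * 404000000.0) = 0.37 m

0.37 m


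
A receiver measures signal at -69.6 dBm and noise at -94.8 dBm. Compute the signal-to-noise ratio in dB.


SNR = -69.6 - (-94.8) = 25.2 dB

25.2 dB


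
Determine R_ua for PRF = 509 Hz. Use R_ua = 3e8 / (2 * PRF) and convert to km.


R_ua = 3e8 / (2 * 509) = 294695.5 m = 294.7 km

294.7 km


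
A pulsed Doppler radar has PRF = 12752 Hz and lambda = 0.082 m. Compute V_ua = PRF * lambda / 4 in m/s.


V_ua = 12752 * 0.082 / 4 = 261.4 m/s

261.4 m/s


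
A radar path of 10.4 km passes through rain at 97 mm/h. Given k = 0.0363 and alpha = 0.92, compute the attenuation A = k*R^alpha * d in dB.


gamma = 0.0363 * 97^0.92 = 2.441949 dB/km
A = 2.441949 * 10.4 = 25.4 dB

25.4 dB
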